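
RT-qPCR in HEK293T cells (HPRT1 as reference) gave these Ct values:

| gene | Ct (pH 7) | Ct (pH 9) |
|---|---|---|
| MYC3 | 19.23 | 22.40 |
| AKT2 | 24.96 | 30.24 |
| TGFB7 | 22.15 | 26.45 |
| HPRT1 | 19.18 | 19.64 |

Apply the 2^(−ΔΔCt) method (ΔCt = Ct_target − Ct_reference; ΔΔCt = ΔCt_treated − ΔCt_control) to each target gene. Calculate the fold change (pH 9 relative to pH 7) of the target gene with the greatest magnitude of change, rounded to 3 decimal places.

0.035

MYC3: ΔΔCt = (22.40−19.64) − (19.23−19.18) = 2.76 − 0.05 = 2.71; fold change = 2^-2.71 = 0.153
AKT2: ΔΔCt = (30.24−19.64) − (24.96−19.18) = 10.60 − 5.78 = 4.82; fold change = 2^-4.82 = 0.035
TGFB7: ΔΔCt = (26.45−19.64) − (22.15−19.18) = 6.81 − 2.97 = 3.84; fold change = 2^-3.84 = 0.070
AKT2 has the largest |ΔΔCt| = 4.82.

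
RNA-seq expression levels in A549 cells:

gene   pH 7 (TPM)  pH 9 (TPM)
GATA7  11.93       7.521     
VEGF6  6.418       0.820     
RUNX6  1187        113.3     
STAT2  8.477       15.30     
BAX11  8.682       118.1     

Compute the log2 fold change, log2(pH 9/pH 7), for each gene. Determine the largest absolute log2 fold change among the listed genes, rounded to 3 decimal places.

3.766

log2(7.521/11.93) = -0.666  (GATA7)
log2(0.820/6.418) = -2.968  (VEGF6)
log2(113.3/1187) = -3.389  (RUNX6)
log2(15.30/8.477) = 0.852  (STAT2)
log2(118.1/8.682) = 3.766  (BAX11)
The largest magnitude belongs to BAX11.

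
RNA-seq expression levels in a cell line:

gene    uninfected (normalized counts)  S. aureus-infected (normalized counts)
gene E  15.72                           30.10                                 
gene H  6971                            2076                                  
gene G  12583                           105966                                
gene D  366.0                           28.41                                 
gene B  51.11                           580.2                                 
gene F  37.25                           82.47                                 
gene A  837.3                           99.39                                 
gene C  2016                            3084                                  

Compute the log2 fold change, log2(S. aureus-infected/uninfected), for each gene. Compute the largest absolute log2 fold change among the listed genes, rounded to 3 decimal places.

3.687

log2(30.10/15.72) = 0.937  (gene E)
log2(2076/6971) = -1.748  (gene H)
log2(105966/12583) = 3.074  (gene G)
log2(28.41/366.0) = -3.687  (gene D)
log2(580.2/51.11) = 3.505  (gene B)
log2(82.47/37.25) = 1.147  (gene F)
log2(99.39/837.3) = -3.075  (gene A)
log2(3084/2016) = 0.613  (gene C)
The largest magnitude belongs to gene D.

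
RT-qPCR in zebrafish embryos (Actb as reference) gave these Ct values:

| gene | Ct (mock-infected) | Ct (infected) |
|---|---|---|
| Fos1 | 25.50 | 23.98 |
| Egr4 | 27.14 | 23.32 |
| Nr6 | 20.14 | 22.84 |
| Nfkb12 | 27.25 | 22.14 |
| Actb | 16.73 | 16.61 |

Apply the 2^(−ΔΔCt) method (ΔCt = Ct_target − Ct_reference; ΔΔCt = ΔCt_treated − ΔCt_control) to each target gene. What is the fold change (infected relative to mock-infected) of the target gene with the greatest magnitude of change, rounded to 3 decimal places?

31.779

Fos1: ΔΔCt = (23.98−16.61) − (25.50−16.73) = 7.37 − 8.77 = -1.40; fold change = 2^1.40 = 2.639
Egr4: ΔΔCt = (23.32−16.61) − (27.14−16.73) = 6.71 − 10.41 = -3.70; fold change = 2^3.70 = 12.996
Nr6: ΔΔCt = (22.84−16.61) − (20.14−16.73) = 6.23 − 3.41 = 2.82; fold change = 2^-2.82 = 0.142
Nfkb12: ΔΔCt = (22.14−16.61) − (27.25−16.73) = 5.53 − 10.52 = -4.99; fold change = 2^4.99 = 31.779
Nfkb12 has the largest |ΔΔCt| = 4.99.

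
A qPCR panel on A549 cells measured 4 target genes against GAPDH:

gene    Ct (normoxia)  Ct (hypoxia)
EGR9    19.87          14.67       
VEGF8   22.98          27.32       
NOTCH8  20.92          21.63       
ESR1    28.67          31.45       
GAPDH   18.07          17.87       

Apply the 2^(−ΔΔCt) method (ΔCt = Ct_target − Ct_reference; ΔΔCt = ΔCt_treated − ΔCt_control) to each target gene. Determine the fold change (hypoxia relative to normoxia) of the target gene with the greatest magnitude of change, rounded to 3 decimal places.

EGR9: ΔΔCt = (14.67−17.87) − (19.87−18.07) = -3.20 − 1.80 = -5.00; fold change = 2^5.00 = 32.000
VEGF8: ΔΔCt = (27.32−17.87) − (22.98−18.07) = 9.45 − 4.91 = 4.54; fold change = 2^-4.54 = 0.043
NOTCH8: ΔΔCt = (21.63−17.87) − (20.92−18.07) = 3.76 − 2.85 = 0.91; fold change = 2^-0.91 = 0.532
ESR1: ΔΔCt = (31.45−17.87) − (28.67−18.07) = 13.58 − 10.60 = 2.98; fold change = 2^-2.98 = 0.127
EGR9 has the largest |ΔΔCt| = 5.00.

32.000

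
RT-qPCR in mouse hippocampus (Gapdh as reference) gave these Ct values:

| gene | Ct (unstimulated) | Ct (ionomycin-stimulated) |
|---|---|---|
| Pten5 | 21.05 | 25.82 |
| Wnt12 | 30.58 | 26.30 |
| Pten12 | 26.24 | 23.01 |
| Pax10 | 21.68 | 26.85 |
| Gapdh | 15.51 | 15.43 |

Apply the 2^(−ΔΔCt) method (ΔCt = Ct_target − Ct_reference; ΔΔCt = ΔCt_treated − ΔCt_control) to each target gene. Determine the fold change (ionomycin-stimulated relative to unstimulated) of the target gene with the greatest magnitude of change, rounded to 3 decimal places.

0.026

Pten5: ΔΔCt = (25.82−15.43) − (21.05−15.51) = 10.39 − 5.54 = 4.85; fold change = 2^-4.85 = 0.035
Wnt12: ΔΔCt = (26.30−15.43) − (30.58−15.51) = 10.87 − 15.07 = -4.20; fold change = 2^4.20 = 18.379
Pten12: ΔΔCt = (23.01−15.43) − (26.24−15.51) = 7.58 − 10.73 = -3.15; fold change = 2^3.15 = 8.877
Pax10: ΔΔCt = (26.85−15.43) − (21.68−15.51) = 11.42 − 6.17 = 5.25; fold change = 2^-5.25 = 0.026
Pax10 has the largest |ΔΔCt| = 5.25.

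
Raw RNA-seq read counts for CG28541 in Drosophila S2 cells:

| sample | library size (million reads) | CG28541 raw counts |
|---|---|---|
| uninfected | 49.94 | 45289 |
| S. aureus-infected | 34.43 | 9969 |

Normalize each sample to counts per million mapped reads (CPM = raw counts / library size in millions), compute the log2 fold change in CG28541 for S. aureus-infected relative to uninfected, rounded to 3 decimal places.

-1.647

CPM(uninfected) = 45289 / 49.94 = 906.8682
CPM(S. aureus-infected) = 9969 / 34.43 = 289.5440
Fold change = 289.5440 / 906.8682 = 0.31928
log2(0.31928) = -1.6471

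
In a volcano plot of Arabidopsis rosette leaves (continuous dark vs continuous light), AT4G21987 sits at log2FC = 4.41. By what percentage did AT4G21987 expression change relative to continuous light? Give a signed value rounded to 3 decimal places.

2025.897%

Fold change = 2^(4.41) = 21.2590
Percent change = (FC − 1) × 100% = (21.2590 − 1) × 100 = 2025.897%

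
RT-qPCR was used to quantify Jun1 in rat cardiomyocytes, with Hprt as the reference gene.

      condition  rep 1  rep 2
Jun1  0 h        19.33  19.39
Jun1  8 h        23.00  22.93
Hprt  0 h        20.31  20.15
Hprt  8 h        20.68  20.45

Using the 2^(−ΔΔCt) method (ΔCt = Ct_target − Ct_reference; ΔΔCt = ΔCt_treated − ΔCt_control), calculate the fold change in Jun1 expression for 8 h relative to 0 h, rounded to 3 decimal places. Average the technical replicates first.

0.104

Mean Ct: Jun1 0 h 19.360; Jun1 8 h 22.965; Hprt 0 h 20.230; Hprt 8 h 20.565
ΔCt(0 h) = 19.360 − 20.230 = -0.870
ΔCt(8 h) = 22.965 − 20.565 = 2.400
ΔΔCt = 2.400 − (-0.870) = 3.270
Fold change = 2^(−3.270) = 0.1037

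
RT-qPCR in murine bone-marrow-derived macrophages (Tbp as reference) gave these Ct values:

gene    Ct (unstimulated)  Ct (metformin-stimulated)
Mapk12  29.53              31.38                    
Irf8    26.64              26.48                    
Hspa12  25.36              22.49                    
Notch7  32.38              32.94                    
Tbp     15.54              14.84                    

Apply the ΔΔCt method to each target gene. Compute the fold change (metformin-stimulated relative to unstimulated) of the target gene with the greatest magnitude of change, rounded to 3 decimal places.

Mapk12: ΔΔCt = (31.38−14.84) − (29.53−15.54) = 16.54 − 13.99 = 2.55; fold change = 2^-2.55 = 0.171
Irf8: ΔΔCt = (26.48−14.84) − (26.64−15.54) = 11.64 − 11.10 = 0.54; fold change = 2^-0.54 = 0.688
Hspa12: ΔΔCt = (22.49−14.84) − (25.36−15.54) = 7.65 − 9.82 = -2.17; fold change = 2^2.17 = 4.500
Notch7: ΔΔCt = (32.94−14.84) − (32.38−15.54) = 18.10 − 16.84 = 1.26; fold change = 2^-1.26 = 0.418
Mapk12 has the largest |ΔΔCt| = 2.55.

0.171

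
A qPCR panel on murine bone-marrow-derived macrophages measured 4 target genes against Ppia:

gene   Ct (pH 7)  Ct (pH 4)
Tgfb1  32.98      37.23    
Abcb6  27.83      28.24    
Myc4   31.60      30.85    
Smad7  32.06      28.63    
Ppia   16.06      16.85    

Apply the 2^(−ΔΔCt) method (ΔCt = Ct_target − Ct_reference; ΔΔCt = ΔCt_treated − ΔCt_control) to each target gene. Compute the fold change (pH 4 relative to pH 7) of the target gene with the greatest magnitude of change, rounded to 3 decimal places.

18.636

Tgfb1: ΔΔCt = (37.23−16.85) − (32.98−16.06) = 20.38 − 16.92 = 3.46; fold change = 2^-3.46 = 0.091
Abcb6: ΔΔCt = (28.24−16.85) − (27.83−16.06) = 11.39 − 11.77 = -0.38; fold change = 2^0.38 = 1.301
Myc4: ΔΔCt = (30.85−16.85) − (31.60−16.06) = 14.00 − 15.54 = -1.54; fold change = 2^1.54 = 2.908
Smad7: ΔΔCt = (28.63−16.85) − (32.06−16.06) = 11.78 − 16.00 = -4.22; fold change = 2^4.22 = 18.636
Smad7 has the largest |ΔΔCt| = 4.22.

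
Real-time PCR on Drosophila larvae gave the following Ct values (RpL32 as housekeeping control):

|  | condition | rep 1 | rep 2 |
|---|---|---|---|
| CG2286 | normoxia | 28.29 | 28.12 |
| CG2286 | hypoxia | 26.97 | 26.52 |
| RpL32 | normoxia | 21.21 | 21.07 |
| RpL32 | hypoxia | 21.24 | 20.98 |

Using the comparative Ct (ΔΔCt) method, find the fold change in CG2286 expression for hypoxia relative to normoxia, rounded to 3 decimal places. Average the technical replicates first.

2.694

Mean Ct: CG2286 normoxia 28.205; CG2286 hypoxia 26.745; RpL32 normoxia 21.140; RpL32 hypoxia 21.110
ΔCt(normoxia) = 28.205 − 21.140 = 7.065
ΔCt(hypoxia) = 26.745 − 21.110 = 5.635
ΔΔCt = 5.635 − 7.065 = -1.430
Fold change = 2^(−(-1.430)) = 2^1.430 = 2.6945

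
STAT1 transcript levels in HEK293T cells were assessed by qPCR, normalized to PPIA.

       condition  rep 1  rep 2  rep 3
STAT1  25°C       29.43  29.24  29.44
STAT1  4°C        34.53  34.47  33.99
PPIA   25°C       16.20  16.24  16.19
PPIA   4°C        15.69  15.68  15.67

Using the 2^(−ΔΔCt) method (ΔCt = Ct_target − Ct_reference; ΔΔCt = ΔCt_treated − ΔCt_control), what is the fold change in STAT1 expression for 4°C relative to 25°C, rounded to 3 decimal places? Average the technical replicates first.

0.022

Mean Ct: STAT1 25°C 29.370; STAT1 4°C 34.330; PPIA 25°C 16.210; PPIA 4°C 15.680
ΔCt(25°C) = 29.370 − 16.210 = 13.160
ΔCt(4°C) = 34.330 − 15.680 = 18.650
ΔΔCt = 18.650 − 13.160 = 5.490
Fold change = 2^(−5.490) = 0.0223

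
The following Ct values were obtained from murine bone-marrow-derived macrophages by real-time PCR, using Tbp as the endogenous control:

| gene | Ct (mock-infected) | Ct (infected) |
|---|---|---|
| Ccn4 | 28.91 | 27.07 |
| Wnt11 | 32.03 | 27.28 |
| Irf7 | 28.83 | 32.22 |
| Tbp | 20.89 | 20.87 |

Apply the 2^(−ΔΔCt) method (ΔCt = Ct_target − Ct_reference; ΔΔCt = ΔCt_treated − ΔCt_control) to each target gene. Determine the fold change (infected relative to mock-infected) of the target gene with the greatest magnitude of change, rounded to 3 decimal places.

26.538

Ccn4: ΔΔCt = (27.07−20.87) − (28.91−20.89) = 6.20 − 8.02 = -1.82; fold change = 2^1.82 = 3.531
Wnt11: ΔΔCt = (27.28−20.87) − (32.03−20.89) = 6.41 − 11.14 = -4.73; fold change = 2^4.73 = 26.538
Irf7: ΔΔCt = (32.22−20.87) − (28.83−20.89) = 11.35 − 7.94 = 3.41; fold change = 2^-3.41 = 0.094
Wnt11 has the largest |ΔΔCt| = 4.73.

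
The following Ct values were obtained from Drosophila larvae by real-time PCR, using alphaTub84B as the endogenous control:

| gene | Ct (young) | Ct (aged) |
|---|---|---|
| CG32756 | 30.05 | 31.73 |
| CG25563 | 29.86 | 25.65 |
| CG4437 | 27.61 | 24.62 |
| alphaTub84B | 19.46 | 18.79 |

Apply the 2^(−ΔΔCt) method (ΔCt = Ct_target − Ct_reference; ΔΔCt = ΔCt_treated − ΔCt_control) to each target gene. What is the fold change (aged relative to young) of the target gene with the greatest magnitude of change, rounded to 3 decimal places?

CG32756: ΔΔCt = (31.73−18.79) − (30.05−19.46) = 12.94 − 10.59 = 2.35; fold change = 2^-2.35 = 0.196
CG25563: ΔΔCt = (25.65−18.79) − (29.86−19.46) = 6.86 − 10.40 = -3.54; fold change = 2^3.54 = 11.632
CG4437: ΔΔCt = (24.62−18.79) − (27.61−19.46) = 5.83 − 8.15 = -2.32; fold change = 2^2.32 = 4.993
CG25563 has the largest |ΔΔCt| = 3.54.

11.632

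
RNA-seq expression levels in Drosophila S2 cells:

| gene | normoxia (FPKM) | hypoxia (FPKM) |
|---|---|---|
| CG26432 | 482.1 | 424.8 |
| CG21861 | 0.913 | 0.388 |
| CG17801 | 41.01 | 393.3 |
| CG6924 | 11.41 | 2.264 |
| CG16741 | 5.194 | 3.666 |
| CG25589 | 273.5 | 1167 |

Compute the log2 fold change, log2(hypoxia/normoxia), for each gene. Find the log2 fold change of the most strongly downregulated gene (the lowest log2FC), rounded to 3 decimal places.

-2.333

log2(424.8/482.1) = -0.183  (CG26432)
log2(0.388/0.913) = -1.235  (CG21861)
log2(393.3/41.01) = 3.262  (CG17801)
log2(2.264/11.41) = -2.333  (CG6924)
log2(3.666/5.194) = -0.503  (CG16741)
log2(1167/273.5) = 2.093  (CG25589)
CG6924 is most strongly downregulated.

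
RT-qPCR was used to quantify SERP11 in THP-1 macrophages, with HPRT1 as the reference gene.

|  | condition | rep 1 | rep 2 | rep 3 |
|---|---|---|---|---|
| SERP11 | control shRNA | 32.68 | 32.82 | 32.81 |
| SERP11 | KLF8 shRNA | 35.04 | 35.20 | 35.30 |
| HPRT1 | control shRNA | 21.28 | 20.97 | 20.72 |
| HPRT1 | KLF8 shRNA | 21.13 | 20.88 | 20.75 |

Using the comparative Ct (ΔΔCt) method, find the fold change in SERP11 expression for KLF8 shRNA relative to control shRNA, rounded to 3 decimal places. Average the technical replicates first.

Mean Ct: SERP11 control shRNA 32.770; SERP11 KLF8 shRNA 35.180; HPRT1 control shRNA 20.990; HPRT1 KLF8 shRNA 20.920
ΔCt(control shRNA) = 32.770 − 20.990 = 11.780
ΔCt(KLF8 shRNA) = 35.180 − 20.920 = 14.260
ΔΔCt = 14.260 − 11.780 = 2.480
Fold change = 2^(−2.480) = 0.1792

0.179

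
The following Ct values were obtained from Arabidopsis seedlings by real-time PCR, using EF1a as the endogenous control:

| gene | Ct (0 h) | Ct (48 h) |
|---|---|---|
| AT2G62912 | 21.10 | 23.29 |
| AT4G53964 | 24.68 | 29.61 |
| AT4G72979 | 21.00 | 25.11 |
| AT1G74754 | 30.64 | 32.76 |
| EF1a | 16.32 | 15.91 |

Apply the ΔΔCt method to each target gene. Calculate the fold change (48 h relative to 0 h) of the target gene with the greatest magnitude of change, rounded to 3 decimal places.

0.025

AT2G62912: ΔΔCt = (23.29−15.91) − (21.10−16.32) = 7.38 − 4.78 = 2.60; fold change = 2^-2.60 = 0.165
AT4G53964: ΔΔCt = (29.61−15.91) − (24.68−16.32) = 13.70 − 8.36 = 5.34; fold change = 2^-5.34 = 0.025
AT4G72979: ΔΔCt = (25.11−15.91) − (21.00−16.32) = 9.20 − 4.68 = 4.52; fold change = 2^-4.52 = 0.044
AT1G74754: ΔΔCt = (32.76−15.91) − (30.64−16.32) = 16.85 − 14.32 = 2.53; fold change = 2^-2.53 = 0.173
AT4G53964 has the largest |ΔΔCt| = 5.34.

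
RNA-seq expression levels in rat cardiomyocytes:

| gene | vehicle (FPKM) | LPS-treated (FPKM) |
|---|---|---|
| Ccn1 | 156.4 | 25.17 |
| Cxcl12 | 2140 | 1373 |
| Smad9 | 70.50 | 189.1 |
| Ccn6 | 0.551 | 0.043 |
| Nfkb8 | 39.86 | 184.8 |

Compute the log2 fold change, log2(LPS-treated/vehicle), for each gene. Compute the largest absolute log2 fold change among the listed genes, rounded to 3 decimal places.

3.680

log2(25.17/156.4) = -2.635  (Ccn1)
log2(1373/2140) = -0.640  (Cxcl12)
log2(189.1/70.50) = 1.423  (Smad9)
log2(0.043/0.551) = -3.680  (Ccn6)
log2(184.8/39.86) = 2.213  (Nfkb8)
The largest magnitude belongs to Ccn6.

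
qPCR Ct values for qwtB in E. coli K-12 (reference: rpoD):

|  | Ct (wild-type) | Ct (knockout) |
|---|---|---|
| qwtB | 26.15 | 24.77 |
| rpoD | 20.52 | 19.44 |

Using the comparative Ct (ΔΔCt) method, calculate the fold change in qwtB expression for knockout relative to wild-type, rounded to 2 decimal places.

ΔCt(wild-type) = 26.150 − 20.520 = 5.630
ΔCt(knockout) = 24.770 − 19.440 = 5.330
ΔΔCt = 5.330 − 5.630 = -0.300
Fold change = 2^(−(-0.300)) = 2^0.300 = 1.231

1.23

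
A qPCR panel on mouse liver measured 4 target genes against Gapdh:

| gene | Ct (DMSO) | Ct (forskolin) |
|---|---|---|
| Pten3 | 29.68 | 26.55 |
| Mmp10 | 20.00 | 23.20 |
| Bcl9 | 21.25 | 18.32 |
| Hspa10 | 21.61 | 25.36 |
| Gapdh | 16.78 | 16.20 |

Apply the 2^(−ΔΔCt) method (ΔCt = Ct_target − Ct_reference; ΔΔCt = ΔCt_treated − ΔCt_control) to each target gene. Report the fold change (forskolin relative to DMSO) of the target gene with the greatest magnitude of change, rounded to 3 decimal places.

0.050

Pten3: ΔΔCt = (26.55−16.20) − (29.68−16.78) = 10.35 − 12.90 = -2.55; fold change = 2^2.55 = 5.856
Mmp10: ΔΔCt = (23.20−16.20) − (20.00−16.78) = 7.00 − 3.22 = 3.78; fold change = 2^-3.78 = 0.073
Bcl9: ΔΔCt = (18.32−16.20) − (21.25−16.78) = 2.12 − 4.47 = -2.35; fold change = 2^2.35 = 5.098
Hspa10: ΔΔCt = (25.36−16.20) − (21.61−16.78) = 9.16 − 4.83 = 4.33; fold change = 2^-4.33 = 0.050
Hspa10 has the largest |ΔΔCt| = 4.33.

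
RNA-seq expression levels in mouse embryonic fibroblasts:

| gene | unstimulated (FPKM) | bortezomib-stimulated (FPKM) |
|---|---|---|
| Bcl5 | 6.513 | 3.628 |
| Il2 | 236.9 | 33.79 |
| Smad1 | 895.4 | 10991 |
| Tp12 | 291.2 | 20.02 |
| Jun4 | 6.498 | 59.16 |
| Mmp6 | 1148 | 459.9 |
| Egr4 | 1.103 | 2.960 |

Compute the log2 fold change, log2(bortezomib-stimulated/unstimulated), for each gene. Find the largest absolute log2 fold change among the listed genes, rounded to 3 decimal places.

log2(3.628/6.513) = -0.844  (Bcl5)
log2(33.79/236.9) = -2.810  (Il2)
log2(10991/895.4) = 3.618  (Smad1)
log2(20.02/291.2) = -3.862  (Tp12)
log2(59.16/6.498) = 3.187  (Jun4)
log2(459.9/1148) = -1.320  (Mmp6)
log2(2.960/1.103) = 1.424  (Egr4)
The largest magnitude belongs to Tp12.

3.862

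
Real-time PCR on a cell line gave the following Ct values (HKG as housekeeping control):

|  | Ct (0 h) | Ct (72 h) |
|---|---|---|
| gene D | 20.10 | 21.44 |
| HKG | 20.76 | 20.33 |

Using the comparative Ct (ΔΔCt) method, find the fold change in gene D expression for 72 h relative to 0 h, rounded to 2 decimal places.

0.29

ΔCt(0 h) = 20.100 − 20.760 = -0.660
ΔCt(72 h) = 21.440 − 20.330 = 1.110
ΔΔCt = 1.110 − (-0.660) = 1.770
Fold change = 2^(−1.770) = 0.293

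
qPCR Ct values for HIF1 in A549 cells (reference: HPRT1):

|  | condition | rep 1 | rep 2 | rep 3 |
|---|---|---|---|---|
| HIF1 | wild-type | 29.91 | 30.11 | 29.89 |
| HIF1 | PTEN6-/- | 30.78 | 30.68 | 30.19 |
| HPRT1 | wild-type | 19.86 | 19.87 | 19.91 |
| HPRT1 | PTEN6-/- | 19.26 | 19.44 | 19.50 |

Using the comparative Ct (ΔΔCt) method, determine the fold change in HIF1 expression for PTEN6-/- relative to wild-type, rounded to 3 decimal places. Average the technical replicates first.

Mean Ct: HIF1 wild-type 29.970; HIF1 PTEN6-/- 30.550; HPRT1 wild-type 19.880; HPRT1 PTEN6-/- 19.400
ΔCt(wild-type) = 29.970 − 19.880 = 10.090
ΔCt(PTEN6-/-) = 30.550 − 19.400 = 11.150
ΔΔCt = 11.150 − 10.090 = 1.060
Fold change = 2^(−1.060) = 0.4796

0.480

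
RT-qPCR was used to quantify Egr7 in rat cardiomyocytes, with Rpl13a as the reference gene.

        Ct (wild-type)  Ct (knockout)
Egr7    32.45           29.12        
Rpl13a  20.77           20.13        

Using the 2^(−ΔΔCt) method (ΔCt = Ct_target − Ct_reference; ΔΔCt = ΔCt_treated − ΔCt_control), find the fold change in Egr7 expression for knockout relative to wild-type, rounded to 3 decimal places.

ΔCt(wild-type) = 32.450 − 20.770 = 11.680
ΔCt(knockout) = 29.120 − 20.130 = 8.990
ΔΔCt = 8.990 − 11.680 = -2.690
Fold change = 2^(−(-2.690)) = 2^2.690 = 6.4531

6.453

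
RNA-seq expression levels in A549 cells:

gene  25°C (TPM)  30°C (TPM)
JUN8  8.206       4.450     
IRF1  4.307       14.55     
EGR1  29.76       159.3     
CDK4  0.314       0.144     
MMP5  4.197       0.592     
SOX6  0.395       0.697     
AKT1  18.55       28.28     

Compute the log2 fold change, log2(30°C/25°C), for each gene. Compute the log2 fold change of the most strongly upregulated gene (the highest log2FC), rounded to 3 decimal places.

log2(4.450/8.206) = -0.883  (JUN8)
log2(14.55/4.307) = 1.756  (IRF1)
log2(159.3/29.76) = 2.420  (EGR1)
log2(0.144/0.314) = -1.125  (CDK4)
log2(0.592/4.197) = -2.826  (MMP5)
log2(0.697/0.395) = 0.819  (SOX6)
log2(28.28/18.55) = 0.608  (AKT1)
EGR1 is most strongly upregulated.

2.420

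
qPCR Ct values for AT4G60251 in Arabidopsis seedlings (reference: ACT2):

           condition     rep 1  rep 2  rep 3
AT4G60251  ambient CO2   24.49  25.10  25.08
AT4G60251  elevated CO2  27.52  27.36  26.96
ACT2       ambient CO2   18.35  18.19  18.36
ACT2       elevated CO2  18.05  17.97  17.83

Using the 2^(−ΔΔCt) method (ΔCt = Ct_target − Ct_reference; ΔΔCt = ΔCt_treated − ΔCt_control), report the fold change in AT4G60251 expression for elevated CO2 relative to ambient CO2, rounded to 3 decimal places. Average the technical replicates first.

0.150

Mean Ct: AT4G60251 ambient CO2 24.890; AT4G60251 elevated CO2 27.280; ACT2 ambient CO2 18.300; ACT2 elevated CO2 17.950
ΔCt(ambient CO2) = 24.890 − 18.300 = 6.590
ΔCt(elevated CO2) = 27.280 − 17.950 = 9.330
ΔΔCt = 9.330 − 6.590 = 2.740
Fold change = 2^(−2.740) = 0.1497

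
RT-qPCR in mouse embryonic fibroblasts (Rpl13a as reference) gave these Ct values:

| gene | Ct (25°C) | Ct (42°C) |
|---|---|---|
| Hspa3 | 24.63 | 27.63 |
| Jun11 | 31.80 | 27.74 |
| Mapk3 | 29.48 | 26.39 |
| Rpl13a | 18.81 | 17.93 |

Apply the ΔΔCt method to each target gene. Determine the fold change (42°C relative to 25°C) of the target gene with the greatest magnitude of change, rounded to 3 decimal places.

Hspa3: ΔΔCt = (27.63−17.93) − (24.63−18.81) = 9.70 − 5.82 = 3.88; fold change = 2^-3.88 = 0.068
Jun11: ΔΔCt = (27.74−17.93) − (31.80−18.81) = 9.81 − 12.99 = -3.18; fold change = 2^3.18 = 9.063
Mapk3: ΔΔCt = (26.39−17.93) − (29.48−18.81) = 8.46 − 10.67 = -2.21; fold change = 2^2.21 = 4.627
Hspa3 has the largest |ΔΔCt| = 3.88.

0.068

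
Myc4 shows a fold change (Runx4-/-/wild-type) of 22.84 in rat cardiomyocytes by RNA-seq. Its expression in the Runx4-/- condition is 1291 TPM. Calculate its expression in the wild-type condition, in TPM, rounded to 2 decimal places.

56.52

wild-type expression = 1291 / 22.84 = 56.52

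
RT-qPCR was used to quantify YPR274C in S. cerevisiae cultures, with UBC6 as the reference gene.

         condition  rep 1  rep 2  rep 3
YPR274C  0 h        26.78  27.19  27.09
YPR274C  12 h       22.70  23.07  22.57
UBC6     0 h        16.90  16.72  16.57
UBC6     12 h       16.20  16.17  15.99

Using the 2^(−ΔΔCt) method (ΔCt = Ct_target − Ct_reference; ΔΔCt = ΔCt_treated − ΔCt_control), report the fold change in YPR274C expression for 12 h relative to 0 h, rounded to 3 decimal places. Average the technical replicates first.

Mean Ct: YPR274C 0 h 27.020; YPR274C 12 h 22.780; UBC6 0 h 16.730; UBC6 12 h 16.120
ΔCt(0 h) = 27.020 − 16.730 = 10.290
ΔCt(12 h) = 22.780 − 16.120 = 6.660
ΔΔCt = 6.660 − 10.290 = -3.630
Fold change = 2^(−(-3.630)) = 2^3.630 = 12.3805

12.381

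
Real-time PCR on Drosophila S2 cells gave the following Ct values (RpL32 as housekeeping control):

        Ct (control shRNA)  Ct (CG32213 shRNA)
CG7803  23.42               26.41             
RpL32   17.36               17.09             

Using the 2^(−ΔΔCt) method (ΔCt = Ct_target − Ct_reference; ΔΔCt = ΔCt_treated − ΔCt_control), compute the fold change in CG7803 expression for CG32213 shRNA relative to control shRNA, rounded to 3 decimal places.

0.104

ΔCt(control shRNA) = 23.420 − 17.360 = 6.060
ΔCt(CG32213 shRNA) = 26.410 − 17.090 = 9.320
ΔΔCt = 9.320 − 6.060 = 3.260
Fold change = 2^(−3.260) = 0.1044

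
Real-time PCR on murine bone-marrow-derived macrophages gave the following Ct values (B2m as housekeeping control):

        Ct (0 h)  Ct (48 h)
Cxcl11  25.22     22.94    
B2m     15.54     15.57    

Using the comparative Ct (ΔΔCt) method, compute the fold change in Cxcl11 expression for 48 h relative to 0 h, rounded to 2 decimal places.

ΔCt(0 h) = 25.220 − 15.540 = 9.680
ΔCt(48 h) = 22.940 − 15.570 = 7.370
ΔΔCt = 7.370 − 9.680 = -2.310
Fold change = 2^(−(-2.310)) = 2^2.310 = 4.959

4.96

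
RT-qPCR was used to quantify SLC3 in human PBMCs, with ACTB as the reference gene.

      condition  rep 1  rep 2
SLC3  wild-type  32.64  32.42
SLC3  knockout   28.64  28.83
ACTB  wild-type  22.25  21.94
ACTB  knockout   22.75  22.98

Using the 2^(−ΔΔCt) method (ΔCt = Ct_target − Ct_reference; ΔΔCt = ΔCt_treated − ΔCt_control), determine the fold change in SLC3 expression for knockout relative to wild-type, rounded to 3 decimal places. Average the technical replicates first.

23.670

Mean Ct: SLC3 wild-type 32.530; SLC3 knockout 28.735; ACTB wild-type 22.095; ACTB knockout 22.865
ΔCt(wild-type) = 32.530 − 22.095 = 10.435
ΔCt(knockout) = 28.735 − 22.865 = 5.870
ΔΔCt = 5.870 − 10.435 = -4.565
Fold change = 2^(−(-4.565)) = 2^4.565 = 23.6702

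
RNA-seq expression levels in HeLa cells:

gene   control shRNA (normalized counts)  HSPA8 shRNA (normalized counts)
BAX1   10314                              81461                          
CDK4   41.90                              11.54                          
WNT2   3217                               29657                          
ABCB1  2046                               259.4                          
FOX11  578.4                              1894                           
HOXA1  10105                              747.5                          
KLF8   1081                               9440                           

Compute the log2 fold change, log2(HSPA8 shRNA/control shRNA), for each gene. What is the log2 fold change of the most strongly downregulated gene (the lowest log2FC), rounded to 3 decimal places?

-3.757

log2(81461/10314) = 2.982  (BAX1)
log2(11.54/41.90) = -1.860  (CDK4)
log2(29657/3217) = 3.205  (WNT2)
log2(259.4/2046) = -2.980  (ABCB1)
log2(1894/578.4) = 1.711  (FOX11)
log2(747.5/10105) = -3.757  (HOXA1)
log2(9440/1081) = 3.126  (KLF8)
HOXA1 is most strongly downregulated.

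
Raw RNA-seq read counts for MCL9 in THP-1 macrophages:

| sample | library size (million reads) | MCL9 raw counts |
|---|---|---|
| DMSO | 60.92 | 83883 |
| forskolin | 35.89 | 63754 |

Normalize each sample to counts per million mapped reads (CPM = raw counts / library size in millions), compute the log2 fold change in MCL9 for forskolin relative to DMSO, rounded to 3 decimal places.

0.367

CPM(DMSO) = 83883 / 60.92 = 1376.9370
CPM(forskolin) = 63754 / 35.89 = 1776.3722
Fold change = 1776.3722 / 1376.9370 = 1.29009
log2(1.29009) = 0.3675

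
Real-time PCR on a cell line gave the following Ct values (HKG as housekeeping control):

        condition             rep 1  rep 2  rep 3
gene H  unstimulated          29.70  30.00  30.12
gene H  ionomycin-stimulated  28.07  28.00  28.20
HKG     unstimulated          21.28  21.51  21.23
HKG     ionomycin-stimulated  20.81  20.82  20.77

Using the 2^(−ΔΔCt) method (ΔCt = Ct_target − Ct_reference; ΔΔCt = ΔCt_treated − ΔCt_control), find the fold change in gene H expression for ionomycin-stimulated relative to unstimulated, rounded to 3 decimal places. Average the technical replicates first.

2.479

Mean Ct: gene H unstimulated 29.940; gene H ionomycin-stimulated 28.090; HKG unstimulated 21.340; HKG ionomycin-stimulated 20.800
ΔCt(unstimulated) = 29.940 − 21.340 = 8.600
ΔCt(ionomycin-stimulated) = 28.090 − 20.800 = 7.290
ΔΔCt = 7.290 − 8.600 = -1.310
Fold change = 2^(−(-1.310)) = 2^1.310 = 2.4794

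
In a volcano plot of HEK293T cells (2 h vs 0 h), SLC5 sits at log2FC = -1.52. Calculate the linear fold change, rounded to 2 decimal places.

0.35

Fold change = 2^(-1.52) = 0.349
That is, SLC5 drops to 34.9% of the 0 h level.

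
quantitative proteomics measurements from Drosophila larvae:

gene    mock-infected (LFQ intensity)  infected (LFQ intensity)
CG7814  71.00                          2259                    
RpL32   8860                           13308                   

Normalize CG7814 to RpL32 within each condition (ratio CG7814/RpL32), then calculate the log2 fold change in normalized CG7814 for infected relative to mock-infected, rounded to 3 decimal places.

CG7814/RpL32 (mock-infected) = 71.00 / 8860 = 0.0080135
CG7814/RpL32 (infected) = 2259 / 13308 = 0.16975
Fold change = 0.16975 / 0.0080135 = 21.1826
log2(21.1826) = 4.4048

4.405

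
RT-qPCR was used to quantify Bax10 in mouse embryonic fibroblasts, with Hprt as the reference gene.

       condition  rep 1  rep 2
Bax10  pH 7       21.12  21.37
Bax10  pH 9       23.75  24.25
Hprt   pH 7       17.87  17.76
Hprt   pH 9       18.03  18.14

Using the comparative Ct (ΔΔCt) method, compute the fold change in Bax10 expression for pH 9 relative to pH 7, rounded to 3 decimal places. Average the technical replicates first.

Mean Ct: Bax10 pH 7 21.245; Bax10 pH 9 24.000; Hprt pH 7 17.815; Hprt pH 9 18.085
ΔCt(pH 7) = 21.245 − 17.815 = 3.430
ΔCt(pH 9) = 24.000 − 18.085 = 5.915
ΔΔCt = 5.915 − 3.430 = 2.485
Fold change = 2^(−2.485) = 0.1786

0.179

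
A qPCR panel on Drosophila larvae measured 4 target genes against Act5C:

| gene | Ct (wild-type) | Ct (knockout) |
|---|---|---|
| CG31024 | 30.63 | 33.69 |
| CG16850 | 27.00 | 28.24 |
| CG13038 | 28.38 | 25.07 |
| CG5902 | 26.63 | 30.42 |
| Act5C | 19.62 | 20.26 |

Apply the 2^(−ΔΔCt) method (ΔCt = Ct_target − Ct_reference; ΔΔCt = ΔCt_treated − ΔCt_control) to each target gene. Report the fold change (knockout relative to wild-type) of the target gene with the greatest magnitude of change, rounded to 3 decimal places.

CG31024: ΔΔCt = (33.69−20.26) − (30.63−19.62) = 13.43 − 11.01 = 2.42; fold change = 2^-2.42 = 0.187
CG16850: ΔΔCt = (28.24−20.26) − (27.00−19.62) = 7.98 − 7.38 = 0.60; fold change = 2^-0.60 = 0.660
CG13038: ΔΔCt = (25.07−20.26) − (28.38−19.62) = 4.81 − 8.76 = -3.95; fold change = 2^3.95 = 15.455
CG5902: ΔΔCt = (30.42−20.26) − (26.63−19.62) = 10.16 − 7.01 = 3.15; fold change = 2^-3.15 = 0.113
CG13038 has the largest |ΔΔCt| = 3.95.

15.455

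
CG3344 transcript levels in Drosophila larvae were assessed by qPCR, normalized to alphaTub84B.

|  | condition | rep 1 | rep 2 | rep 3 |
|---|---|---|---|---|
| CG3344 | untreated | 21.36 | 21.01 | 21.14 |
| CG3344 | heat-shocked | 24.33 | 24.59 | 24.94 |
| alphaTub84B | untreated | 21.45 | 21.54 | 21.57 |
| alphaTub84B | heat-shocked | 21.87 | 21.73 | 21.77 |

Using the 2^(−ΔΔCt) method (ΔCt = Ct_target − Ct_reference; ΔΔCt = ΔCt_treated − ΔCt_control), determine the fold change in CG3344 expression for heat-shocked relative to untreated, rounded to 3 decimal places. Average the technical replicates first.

Mean Ct: CG3344 untreated 21.170; CG3344 heat-shocked 24.620; alphaTub84B untreated 21.520; alphaTub84B heat-shocked 21.790
ΔCt(untreated) = 21.170 − 21.520 = -0.350
ΔCt(heat-shocked) = 24.620 − 21.790 = 2.830
ΔΔCt = 2.830 − (-0.350) = 3.180
Fold change = 2^(−3.180) = 0.1103

0.110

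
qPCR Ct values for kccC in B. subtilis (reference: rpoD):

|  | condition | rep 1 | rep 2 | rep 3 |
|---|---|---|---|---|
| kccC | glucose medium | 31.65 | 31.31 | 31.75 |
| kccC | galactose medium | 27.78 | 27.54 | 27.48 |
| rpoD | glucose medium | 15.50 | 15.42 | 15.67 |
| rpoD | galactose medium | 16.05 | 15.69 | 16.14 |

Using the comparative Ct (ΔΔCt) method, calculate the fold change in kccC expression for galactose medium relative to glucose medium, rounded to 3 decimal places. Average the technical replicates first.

21.112

Mean Ct: kccC glucose medium 31.570; kccC galactose medium 27.600; rpoD glucose medium 15.530; rpoD galactose medium 15.960
ΔCt(glucose medium) = 31.570 − 15.530 = 16.040
ΔCt(galactose medium) = 27.600 − 15.960 = 11.640
ΔΔCt = 11.640 − 16.040 = -4.400
Fold change = 2^(−(-4.400)) = 2^4.400 = 21.1121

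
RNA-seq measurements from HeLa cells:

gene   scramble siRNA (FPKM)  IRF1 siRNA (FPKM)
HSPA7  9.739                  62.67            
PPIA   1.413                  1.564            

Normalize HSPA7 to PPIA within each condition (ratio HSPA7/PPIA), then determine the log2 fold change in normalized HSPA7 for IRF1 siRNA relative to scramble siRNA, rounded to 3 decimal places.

2.539

HSPA7/PPIA (scramble siRNA) = 9.739 / 1.413 = 6.8924
HSPA7/PPIA (IRF1 siRNA) = 62.67 / 1.564 = 40.07
Fold change = 40.07 / 6.8924 = 5.8137
log2(5.8137) = 2.5395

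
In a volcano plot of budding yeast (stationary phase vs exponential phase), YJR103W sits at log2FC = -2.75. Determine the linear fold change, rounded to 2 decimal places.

Fold change = 2^(-2.75) = 0.149
That is, YJR103W drops to 14.9% of the exponential phase level.

0.15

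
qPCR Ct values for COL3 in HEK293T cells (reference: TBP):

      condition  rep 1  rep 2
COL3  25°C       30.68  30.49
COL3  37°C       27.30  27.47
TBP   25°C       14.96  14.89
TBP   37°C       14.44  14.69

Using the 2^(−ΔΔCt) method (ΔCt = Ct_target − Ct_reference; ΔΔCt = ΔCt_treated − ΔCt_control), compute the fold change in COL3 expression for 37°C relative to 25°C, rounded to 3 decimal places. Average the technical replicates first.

7.160

Mean Ct: COL3 25°C 30.585; COL3 37°C 27.385; TBP 25°C 14.925; TBP 37°C 14.565
ΔCt(25°C) = 30.585 − 14.925 = 15.660
ΔCt(37°C) = 27.385 − 14.565 = 12.820
ΔΔCt = 12.820 − 15.660 = -2.840
Fold change = 2^(−(-2.840)) = 2^2.840 = 7.1602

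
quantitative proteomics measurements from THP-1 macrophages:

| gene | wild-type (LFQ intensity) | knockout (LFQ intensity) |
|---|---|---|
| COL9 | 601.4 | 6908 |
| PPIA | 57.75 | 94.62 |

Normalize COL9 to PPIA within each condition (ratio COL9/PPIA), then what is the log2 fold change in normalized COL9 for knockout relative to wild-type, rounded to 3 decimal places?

COL9/PPIA (wild-type) = 601.4 / 57.75 = 10.414
COL9/PPIA (knockout) = 6908 / 94.62 = 73.008
Fold change = 73.008 / 10.414 = 7.0106
log2(7.0106) = 2.8095

2.810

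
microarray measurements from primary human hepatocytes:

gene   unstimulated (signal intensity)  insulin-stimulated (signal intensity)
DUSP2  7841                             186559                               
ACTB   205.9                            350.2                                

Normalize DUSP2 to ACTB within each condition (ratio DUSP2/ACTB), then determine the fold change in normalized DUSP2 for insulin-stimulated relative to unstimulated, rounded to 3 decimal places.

DUSP2/ACTB (unstimulated) = 7841 / 205.9 = 38.082
DUSP2/ACTB (insulin-stimulated) = 186559 / 350.2 = 532.72
Fold change = 532.72 / 38.082 = 13.9889

13.989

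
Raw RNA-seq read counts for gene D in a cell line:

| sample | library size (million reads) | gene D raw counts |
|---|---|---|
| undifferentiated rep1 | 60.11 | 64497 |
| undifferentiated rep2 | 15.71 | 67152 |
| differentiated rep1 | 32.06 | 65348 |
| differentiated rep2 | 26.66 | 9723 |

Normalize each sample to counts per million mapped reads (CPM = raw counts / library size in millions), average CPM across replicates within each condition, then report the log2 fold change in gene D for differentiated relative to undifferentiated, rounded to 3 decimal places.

-1.154

CPM(undifferentiated rep1) = 64497 / 60.11 = 1072.9829
CPM(undifferentiated rep2) = 67152 / 15.71 = 4274.4749
CPM(differentiated rep1) = 65348 / 32.06 = 2038.3032
CPM(differentiated rep2) = 9723 / 26.66 = 364.7037
mean CPM(undifferentiated) = 2673.7289; mean CPM(differentiated) = 1201.5034
Fold change = 1201.5034 / 2673.7289 = 0.44937
log2(0.44937) = -1.1540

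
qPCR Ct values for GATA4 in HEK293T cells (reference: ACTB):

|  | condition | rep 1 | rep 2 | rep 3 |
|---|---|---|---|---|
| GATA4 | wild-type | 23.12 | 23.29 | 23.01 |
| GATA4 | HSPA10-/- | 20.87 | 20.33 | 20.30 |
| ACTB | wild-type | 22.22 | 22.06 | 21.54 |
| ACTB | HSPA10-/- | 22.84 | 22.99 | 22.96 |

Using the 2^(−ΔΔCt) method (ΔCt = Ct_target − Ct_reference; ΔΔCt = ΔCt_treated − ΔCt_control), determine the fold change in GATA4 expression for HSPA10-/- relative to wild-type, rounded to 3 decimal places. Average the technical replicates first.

12.381

Mean Ct: GATA4 wild-type 23.140; GATA4 HSPA10-/- 20.500; ACTB wild-type 21.940; ACTB HSPA10-/- 22.930
ΔCt(wild-type) = 23.140 − 21.940 = 1.200
ΔCt(HSPA10-/-) = 20.500 − 22.930 = -2.430
ΔΔCt = -2.430 − 1.200 = -3.630
Fold change = 2^(−(-3.630)) = 2^3.630 = 12.3805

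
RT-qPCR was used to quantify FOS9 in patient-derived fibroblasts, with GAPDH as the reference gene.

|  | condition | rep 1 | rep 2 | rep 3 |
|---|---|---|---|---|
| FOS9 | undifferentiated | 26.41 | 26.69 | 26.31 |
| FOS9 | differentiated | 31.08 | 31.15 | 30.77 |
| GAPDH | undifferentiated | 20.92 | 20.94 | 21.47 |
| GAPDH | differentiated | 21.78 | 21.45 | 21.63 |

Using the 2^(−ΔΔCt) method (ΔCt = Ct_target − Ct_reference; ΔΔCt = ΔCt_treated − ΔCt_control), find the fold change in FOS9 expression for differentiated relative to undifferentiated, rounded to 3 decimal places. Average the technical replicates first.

0.062

Mean Ct: FOS9 undifferentiated 26.470; FOS9 differentiated 31.000; GAPDH undifferentiated 21.110; GAPDH differentiated 21.620
ΔCt(undifferentiated) = 26.470 − 21.110 = 5.360
ΔCt(differentiated) = 31.000 − 21.620 = 9.380
ΔΔCt = 9.380 − 5.360 = 4.020
Fold change = 2^(−4.020) = 0.0616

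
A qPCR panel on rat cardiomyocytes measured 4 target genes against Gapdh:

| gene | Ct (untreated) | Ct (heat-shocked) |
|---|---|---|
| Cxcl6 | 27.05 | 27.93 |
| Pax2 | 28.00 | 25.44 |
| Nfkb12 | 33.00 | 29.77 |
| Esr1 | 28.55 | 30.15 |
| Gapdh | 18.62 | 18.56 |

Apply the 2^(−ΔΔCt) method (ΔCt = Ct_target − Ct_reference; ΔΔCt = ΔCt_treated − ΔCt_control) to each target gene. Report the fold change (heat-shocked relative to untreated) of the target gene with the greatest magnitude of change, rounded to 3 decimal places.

Cxcl6: ΔΔCt = (27.93−18.56) − (27.05−18.62) = 9.37 − 8.43 = 0.94; fold change = 2^-0.94 = 0.521
Pax2: ΔΔCt = (25.44−18.56) − (28.00−18.62) = 6.88 − 9.38 = -2.50; fold change = 2^2.50 = 5.657
Nfkb12: ΔΔCt = (29.77−18.56) − (33.00−18.62) = 11.21 − 14.38 = -3.17; fold change = 2^3.17 = 9.000
Esr1: ΔΔCt = (30.15−18.56) − (28.55−18.62) = 11.59 − 9.93 = 1.66; fold change = 2^-1.66 = 0.316
Nfkb12 has the largest |ΔΔCt| = 3.17.

9.000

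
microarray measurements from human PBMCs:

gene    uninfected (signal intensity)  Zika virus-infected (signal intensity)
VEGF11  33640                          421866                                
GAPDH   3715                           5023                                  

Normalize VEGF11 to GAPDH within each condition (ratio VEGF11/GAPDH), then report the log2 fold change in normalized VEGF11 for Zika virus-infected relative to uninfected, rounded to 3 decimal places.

3.213

VEGF11/GAPDH (uninfected) = 33640 / 3715 = 9.0552
VEGF11/GAPDH (Zika virus-infected) = 421866 / 5023 = 83.987
Fold change = 83.987 / 9.0552 = 9.2750
log2(9.2750) = 3.2133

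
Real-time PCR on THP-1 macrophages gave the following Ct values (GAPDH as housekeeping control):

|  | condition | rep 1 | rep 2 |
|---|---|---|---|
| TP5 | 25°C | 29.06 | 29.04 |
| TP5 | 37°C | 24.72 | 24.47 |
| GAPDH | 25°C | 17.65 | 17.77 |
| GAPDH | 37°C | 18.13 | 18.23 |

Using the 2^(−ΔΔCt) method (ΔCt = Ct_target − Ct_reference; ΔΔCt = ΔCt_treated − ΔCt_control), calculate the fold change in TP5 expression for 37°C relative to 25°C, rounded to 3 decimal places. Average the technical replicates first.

30.379

Mean Ct: TP5 25°C 29.050; TP5 37°C 24.595; GAPDH 25°C 17.710; GAPDH 37°C 18.180
ΔCt(25°C) = 29.050 − 17.710 = 11.340
ΔCt(37°C) = 24.595 − 18.180 = 6.415
ΔΔCt = 6.415 − 11.340 = -4.925
Fold change = 2^(−(-4.925)) = 2^4.925 = 30.3789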